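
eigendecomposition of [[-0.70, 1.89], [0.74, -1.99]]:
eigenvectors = [[0.94, -0.69], [0.35, 0.73]]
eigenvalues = [0.0, -2.69]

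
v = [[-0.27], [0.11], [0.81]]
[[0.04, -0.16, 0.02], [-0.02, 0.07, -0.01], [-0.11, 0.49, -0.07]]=v@ [[-0.14,  0.61,  -0.09]]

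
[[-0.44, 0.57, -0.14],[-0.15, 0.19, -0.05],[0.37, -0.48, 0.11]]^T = [[-0.44,-0.15,0.37], [0.57,0.19,-0.48], [-0.14,-0.05,0.11]]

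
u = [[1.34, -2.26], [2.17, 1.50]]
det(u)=6.914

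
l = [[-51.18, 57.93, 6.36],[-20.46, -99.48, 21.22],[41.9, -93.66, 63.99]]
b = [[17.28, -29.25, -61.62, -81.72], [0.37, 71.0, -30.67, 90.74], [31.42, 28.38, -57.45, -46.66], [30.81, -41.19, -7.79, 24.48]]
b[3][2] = -7.79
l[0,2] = 6.36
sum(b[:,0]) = 79.88000000000001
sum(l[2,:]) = 12.230000000000004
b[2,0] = 31.42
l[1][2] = 21.22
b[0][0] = 17.28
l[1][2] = 21.22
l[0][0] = -51.18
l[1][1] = -99.48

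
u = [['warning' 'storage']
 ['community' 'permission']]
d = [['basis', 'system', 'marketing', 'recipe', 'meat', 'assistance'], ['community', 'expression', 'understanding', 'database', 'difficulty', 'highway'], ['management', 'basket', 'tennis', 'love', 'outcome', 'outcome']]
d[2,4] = 'outcome'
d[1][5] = 'highway'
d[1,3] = 'database'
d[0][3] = 'recipe'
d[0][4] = 'meat'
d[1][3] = 'database'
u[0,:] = ['warning', 'storage']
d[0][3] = 'recipe'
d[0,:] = ['basis', 'system', 'marketing', 'recipe', 'meat', 'assistance']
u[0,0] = 'warning'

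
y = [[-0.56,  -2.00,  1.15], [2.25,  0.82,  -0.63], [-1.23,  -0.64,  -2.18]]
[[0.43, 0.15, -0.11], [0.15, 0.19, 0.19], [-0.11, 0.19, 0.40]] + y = [[-0.13, -1.85, 1.04], [2.40, 1.01, -0.44], [-1.34, -0.45, -1.78]]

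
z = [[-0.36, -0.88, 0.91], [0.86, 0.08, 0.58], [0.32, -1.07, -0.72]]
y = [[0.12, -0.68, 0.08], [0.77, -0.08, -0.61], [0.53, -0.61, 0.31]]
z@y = [[-0.24,-0.24,0.79], [0.47,-0.94,0.2], [-1.17,0.31,0.46]]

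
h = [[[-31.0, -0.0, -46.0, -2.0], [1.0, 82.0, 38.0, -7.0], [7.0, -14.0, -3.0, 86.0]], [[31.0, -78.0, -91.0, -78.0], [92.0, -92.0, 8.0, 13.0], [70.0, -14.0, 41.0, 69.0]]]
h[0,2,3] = 86.0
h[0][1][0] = 1.0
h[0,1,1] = 82.0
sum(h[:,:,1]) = -116.0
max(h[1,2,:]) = 70.0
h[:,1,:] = [[1.0, 82.0, 38.0, -7.0], [92.0, -92.0, 8.0, 13.0]]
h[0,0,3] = -2.0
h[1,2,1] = -14.0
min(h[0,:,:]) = -46.0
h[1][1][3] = 13.0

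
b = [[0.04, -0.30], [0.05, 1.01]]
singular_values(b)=[1.05, 0.05]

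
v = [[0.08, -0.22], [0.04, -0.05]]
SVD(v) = [[-0.97,-0.25], [-0.25,0.97]] @ diag([0.24188053983889662, 0.019844506727151413]) @ [[-0.36,0.93],  [0.93,0.36]]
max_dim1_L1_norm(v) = 0.3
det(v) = 0.00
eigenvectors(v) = [[(0.92+0j), 0.92-0.00j], [(0.27-0.28j), (0.27+0.28j)]]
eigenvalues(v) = [(0.01+0.07j), (0.01-0.07j)]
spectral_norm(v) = 0.24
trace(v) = 0.03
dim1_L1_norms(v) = [0.3, 0.09]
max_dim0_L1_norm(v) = 0.27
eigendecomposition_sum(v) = [[(0.04+0.03j), -0.11+0.02j], [0.02-0.00j, (-0.03+0.04j)]] + [[(0.04-0.03j), -0.11-0.02j], [0.02+0.00j, -0.02-0.04j]]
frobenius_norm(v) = 0.24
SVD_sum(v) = [[0.08, -0.22], [0.02, -0.06]] + [[-0.00, -0.0], [0.02, 0.01]]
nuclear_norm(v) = 0.26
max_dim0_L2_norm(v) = 0.23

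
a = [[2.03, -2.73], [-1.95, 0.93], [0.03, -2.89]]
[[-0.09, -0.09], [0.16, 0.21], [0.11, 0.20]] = a @[[-0.1, -0.14],  [-0.04, -0.07]]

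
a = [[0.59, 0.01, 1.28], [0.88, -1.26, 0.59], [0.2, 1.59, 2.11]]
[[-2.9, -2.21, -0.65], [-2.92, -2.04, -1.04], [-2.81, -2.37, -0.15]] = a @ [[-0.77,-0.18,-1.00], [0.88,0.72,0.10], [-1.92,-1.65,-0.05]]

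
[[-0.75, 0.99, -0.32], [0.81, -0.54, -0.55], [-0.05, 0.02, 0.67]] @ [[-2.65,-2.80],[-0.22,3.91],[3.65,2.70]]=[[0.60, 5.11], [-4.04, -5.86], [2.57, 2.03]]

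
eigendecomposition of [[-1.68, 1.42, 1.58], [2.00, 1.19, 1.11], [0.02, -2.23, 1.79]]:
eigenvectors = [[0.89+0.00j, 0.13-0.30j, 0.13+0.30j], [(-0.4+0j), -0.06-0.60j, -0.06+0.60j], [(-0.2+0j), (0.72+0j), (0.72-0j)]]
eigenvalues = [(-2.68+0j), (1.99+1.86j), (1.99-1.86j)]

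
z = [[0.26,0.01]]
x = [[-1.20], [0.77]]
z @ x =[[-0.30]]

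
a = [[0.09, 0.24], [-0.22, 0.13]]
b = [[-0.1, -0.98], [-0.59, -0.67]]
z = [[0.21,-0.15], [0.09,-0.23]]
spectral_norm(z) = 0.34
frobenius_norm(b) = 1.33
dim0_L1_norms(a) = [0.31, 0.37]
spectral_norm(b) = 1.27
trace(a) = 0.22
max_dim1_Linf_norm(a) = 0.24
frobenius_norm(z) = 0.36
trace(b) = -0.77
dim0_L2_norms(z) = [0.23, 0.27]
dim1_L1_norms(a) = [0.33, 0.35]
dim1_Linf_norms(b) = [0.98, 0.67]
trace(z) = -0.02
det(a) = 0.06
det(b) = -0.51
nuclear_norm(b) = 1.67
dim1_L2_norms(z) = [0.26, 0.25]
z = b @ a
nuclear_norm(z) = 0.44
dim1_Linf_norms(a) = [0.24, 0.22]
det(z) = -0.03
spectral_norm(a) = 0.28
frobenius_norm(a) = 0.36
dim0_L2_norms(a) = [0.24, 0.27]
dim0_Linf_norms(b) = [0.59, 0.98]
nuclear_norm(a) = 0.51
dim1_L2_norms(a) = [0.26, 0.26]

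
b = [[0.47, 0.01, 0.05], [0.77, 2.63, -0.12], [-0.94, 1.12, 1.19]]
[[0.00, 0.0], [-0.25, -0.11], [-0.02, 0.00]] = b@[[0.0, 0.00], [-0.09, -0.04], [0.07, 0.04]]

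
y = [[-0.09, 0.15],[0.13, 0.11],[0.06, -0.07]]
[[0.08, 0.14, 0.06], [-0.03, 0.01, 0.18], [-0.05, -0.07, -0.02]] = y@[[-0.44,  -0.45,  0.67], [0.27,  0.64,  0.81]]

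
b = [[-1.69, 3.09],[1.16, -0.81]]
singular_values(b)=[3.75, 0.59]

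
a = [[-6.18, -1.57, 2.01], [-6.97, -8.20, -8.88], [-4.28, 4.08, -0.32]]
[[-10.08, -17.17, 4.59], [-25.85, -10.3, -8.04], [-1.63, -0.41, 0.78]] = a @ [[1.51, 1.79, -0.33],  [1.23, 1.64, -0.06],  [0.59, -1.76, 1.22]]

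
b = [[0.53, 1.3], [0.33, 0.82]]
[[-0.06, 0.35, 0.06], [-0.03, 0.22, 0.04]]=b @ [[-0.08, 0.17, -0.13], [-0.01, 0.2, 0.10]]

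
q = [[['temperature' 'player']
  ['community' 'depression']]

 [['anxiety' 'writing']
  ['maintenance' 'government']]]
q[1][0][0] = 'anxiety'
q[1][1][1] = 'government'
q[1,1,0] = 'maintenance'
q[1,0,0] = 'anxiety'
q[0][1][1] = 'depression'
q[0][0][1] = 'player'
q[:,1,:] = [['community', 'depression'], ['maintenance', 'government']]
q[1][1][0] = 'maintenance'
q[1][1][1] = 'government'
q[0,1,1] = 'depression'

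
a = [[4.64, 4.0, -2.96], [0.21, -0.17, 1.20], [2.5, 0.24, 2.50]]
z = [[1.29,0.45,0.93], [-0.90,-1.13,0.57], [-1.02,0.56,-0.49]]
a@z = [[5.4, -4.09, 8.05], [-0.80, 0.96, -0.49], [0.46, 2.25, 1.24]]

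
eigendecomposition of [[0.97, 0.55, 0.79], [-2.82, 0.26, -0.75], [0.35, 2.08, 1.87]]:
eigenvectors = [[-0.25+0.00j, (-0.26+0.19j), -0.26-0.19j], [(-0.62+0j), 0.15-0.62j, (0.15+0.62j)], [(0.74+0j), (-0.7+0j), -0.70-0.00j]]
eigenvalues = [(0.01+0j), (1.55+1.72j), (1.55-1.72j)]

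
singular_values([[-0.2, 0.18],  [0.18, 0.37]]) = [0.42, 0.25]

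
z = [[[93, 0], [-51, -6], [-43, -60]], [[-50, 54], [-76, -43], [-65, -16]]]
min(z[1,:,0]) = -76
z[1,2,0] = -65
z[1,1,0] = -76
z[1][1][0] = -76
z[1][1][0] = -76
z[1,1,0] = -76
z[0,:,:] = [[93, 0], [-51, -6], [-43, -60]]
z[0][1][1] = -6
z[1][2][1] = -16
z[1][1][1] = -43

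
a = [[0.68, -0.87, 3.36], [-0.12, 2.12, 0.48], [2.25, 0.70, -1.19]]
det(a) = -19.07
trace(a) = 1.61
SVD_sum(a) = [[-0.27, -1.10, 3.2], [0.02, 0.07, -0.21], [0.12, 0.49, -1.44]] + [[0.83, 0.42, 0.21], [0.81, 0.41, 0.21], [1.74, 0.88, 0.45]] + [[0.11,  -0.19,  -0.06], [-0.95,  1.64,  0.48], [0.39,  -0.67,  -0.20]]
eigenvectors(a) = [[0.66, 0.77, 0.29],[0.08, 0.35, 0.88],[-0.75, 0.53, 0.37]]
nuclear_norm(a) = 8.26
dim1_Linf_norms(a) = [3.36, 2.12, 2.25]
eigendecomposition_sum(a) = [[-1.08, -0.42, 1.86],[-0.13, -0.05, 0.23],[1.23, 0.47, -2.12]] + [[2.07, -1.38, 1.67],[0.94, -0.63, 0.76],[1.41, -0.94, 1.14]] + [[-0.31,  0.93,  -0.17], [-0.93,  2.8,  -0.51], [-0.39,  1.17,  -0.21]]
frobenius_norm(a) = 4.92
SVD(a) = [[-0.91, 0.4, -0.11], [0.06, 0.39, 0.92], [0.41, 0.83, -0.38]] @ diag([3.7298897956720345, 2.4066900694400086, 2.1242563455949632]) @ [[0.08, 0.32, -0.94], [0.87, 0.44, 0.22], [-0.49, 0.84, 0.25]]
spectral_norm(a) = 3.73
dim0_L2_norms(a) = [2.35, 2.4, 3.6]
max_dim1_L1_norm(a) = 4.91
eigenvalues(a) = [-3.25, 2.58, 2.28]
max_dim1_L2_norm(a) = 3.54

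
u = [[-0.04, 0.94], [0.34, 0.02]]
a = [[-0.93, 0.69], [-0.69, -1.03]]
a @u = [[0.27, -0.86],[-0.32, -0.67]]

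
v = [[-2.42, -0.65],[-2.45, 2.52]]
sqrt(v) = [[(0.09+1.56j), (-0.2+0.19j)], [(-0.74+0.73j), 1.59+0.09j]]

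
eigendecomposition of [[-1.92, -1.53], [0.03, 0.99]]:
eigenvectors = [[-1.0, 0.47],[0.01, -0.88]]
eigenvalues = [-1.9, 0.97]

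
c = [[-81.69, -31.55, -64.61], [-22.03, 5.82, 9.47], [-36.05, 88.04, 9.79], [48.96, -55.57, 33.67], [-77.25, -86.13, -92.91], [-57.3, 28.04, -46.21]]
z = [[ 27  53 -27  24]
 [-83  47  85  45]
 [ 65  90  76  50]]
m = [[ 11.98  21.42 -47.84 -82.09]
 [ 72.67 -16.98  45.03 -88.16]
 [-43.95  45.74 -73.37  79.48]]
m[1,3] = -88.16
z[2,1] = 90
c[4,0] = -77.25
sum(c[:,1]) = -51.34999999999999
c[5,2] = -46.21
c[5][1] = 28.04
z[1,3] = 45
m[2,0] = -43.95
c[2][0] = -36.05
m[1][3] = -88.16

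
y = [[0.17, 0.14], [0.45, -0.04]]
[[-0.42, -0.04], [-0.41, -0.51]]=y@[[-1.06, -1.04],[-1.70, 0.96]]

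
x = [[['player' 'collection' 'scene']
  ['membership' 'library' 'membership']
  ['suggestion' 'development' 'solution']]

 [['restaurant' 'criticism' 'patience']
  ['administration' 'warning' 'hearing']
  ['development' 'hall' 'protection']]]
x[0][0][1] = 'collection'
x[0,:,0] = ['player', 'membership', 'suggestion']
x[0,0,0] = 'player'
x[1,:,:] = [['restaurant', 'criticism', 'patience'], ['administration', 'warning', 'hearing'], ['development', 'hall', 'protection']]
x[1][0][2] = 'patience'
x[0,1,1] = 'library'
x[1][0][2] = 'patience'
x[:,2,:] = [['suggestion', 'development', 'solution'], ['development', 'hall', 'protection']]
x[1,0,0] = 'restaurant'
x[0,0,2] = 'scene'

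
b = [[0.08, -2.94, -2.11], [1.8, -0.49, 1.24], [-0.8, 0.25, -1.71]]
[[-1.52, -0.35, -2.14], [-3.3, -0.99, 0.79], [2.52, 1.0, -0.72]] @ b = [[0.96,4.11,6.43],[-2.68,10.38,4.38],[2.58,-8.08,-2.85]]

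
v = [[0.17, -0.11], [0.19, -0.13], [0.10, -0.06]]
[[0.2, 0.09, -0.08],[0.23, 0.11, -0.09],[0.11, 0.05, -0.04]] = v @ [[0.32, 0.15, -0.13], [-1.32, -0.62, 0.53]]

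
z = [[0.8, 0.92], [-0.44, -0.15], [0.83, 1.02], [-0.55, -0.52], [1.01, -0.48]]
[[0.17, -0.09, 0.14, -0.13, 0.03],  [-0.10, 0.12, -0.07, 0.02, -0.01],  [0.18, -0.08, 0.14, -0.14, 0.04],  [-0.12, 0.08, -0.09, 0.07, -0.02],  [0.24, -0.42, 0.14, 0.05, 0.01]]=z @ [[0.23, -0.33, 0.15, -0.01, 0.02],[-0.01, 0.19, 0.02, -0.13, 0.02]]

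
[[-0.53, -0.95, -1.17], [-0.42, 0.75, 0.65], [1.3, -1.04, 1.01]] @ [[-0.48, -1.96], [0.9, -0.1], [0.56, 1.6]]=[[-1.26, -0.74],[1.24, 1.79],[-0.99, -0.83]]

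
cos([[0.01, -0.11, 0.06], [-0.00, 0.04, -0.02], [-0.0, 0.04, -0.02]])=[[1.0,0.0,-0.00], [0.00,1.0,0.0], [0.00,-0.0,1.0]]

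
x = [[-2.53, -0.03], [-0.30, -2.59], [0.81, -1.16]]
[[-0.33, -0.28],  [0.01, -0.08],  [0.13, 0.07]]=x @[[0.13, 0.11], [-0.02, 0.02]]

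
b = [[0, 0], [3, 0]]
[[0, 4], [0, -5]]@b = [[12, 0], [-15, 0]]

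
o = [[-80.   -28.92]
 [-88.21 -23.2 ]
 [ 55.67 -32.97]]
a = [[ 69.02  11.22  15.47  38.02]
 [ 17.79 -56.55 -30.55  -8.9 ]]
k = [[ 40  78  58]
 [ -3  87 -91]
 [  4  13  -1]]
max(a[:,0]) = 69.02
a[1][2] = -30.55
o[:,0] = [-80.0, -88.21, 55.67]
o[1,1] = -23.2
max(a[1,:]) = 17.79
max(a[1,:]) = 17.79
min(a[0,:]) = 11.22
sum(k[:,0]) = 41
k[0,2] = 58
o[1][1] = -23.2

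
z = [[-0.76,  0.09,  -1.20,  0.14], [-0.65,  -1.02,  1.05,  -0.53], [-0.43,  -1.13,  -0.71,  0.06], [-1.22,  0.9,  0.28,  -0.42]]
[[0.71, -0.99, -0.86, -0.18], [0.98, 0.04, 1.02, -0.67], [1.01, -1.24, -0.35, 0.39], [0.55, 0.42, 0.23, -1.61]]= z@[[-0.79, 0.26, -0.02, 0.86],  [-0.51, 0.56, -0.13, -0.41],  [-0.15, 0.69, 0.68, -0.4],  [-0.2, -0.10, -0.31, 0.20]]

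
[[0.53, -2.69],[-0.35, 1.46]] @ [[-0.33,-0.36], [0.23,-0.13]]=[[-0.79,0.16], [0.45,-0.06]]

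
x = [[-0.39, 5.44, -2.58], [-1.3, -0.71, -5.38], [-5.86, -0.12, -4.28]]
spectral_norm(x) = 8.98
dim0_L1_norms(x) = [7.55, 6.27, 12.24]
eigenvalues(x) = [(4.17+0j), (-4.78+3.65j), (-4.78-3.65j)]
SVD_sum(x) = [[-1.85, 0.49, -2.48], [-2.90, 0.78, -3.89], [-4.04, 1.08, -5.40]] + [[1.58, 4.90, -0.21],[-0.26, -0.82, 0.03],[-0.54, -1.66, 0.07]] + [[-0.12, 0.04, 0.10], [1.87, -0.67, -1.53], [-1.29, 0.46, 1.05]]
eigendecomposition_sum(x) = [[(1.81-0j), (2.07-0j), (-1.87+0j)], [(0.92-0j), 1.05-0.00j, (-0.95+0j)], [-1.27+0.00j, (-1.45+0j), (1.31-0j)]] + [[-1.10+1.35j, (1.69-0.25j), (-0.35+1.75j)], [-1.11-2.54j, (-0.88+2.56j), -2.22-1.78j], [(-2.29-1.49j), 0.66+2.59j, (-2.8-0.26j)]] + [[-1.10-1.35j, 1.69+0.25j, (-0.35-1.75j)], [(-1.11+2.54j), (-0.88-2.56j), -2.22+1.78j], [(-2.29+1.49j), 0.66-2.59j, -2.80+0.26j]]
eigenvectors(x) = [[-0.76+0.00j, -0.19-0.36j, -0.19+0.36j], [(-0.38+0j), (0.65+0j), 0.65-0.00j], [0.53+0.00j, (0.54-0.35j), (0.54+0.35j)]]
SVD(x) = [[-0.35, 0.94, 0.05], [-0.55, -0.16, -0.82], [-0.76, -0.32, 0.57]] @ diag([8.97655293060272, 5.509859545435396, 3.0456436550690107]) @ [[0.59,-0.16,0.79], [0.31,0.95,-0.04], [-0.75,0.27,0.61]]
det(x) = 150.64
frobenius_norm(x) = 10.96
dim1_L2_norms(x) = [6.03, 5.58, 7.26]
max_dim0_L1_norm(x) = 12.24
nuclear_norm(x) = 17.53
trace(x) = -5.38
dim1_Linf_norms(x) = [5.44, 5.38, 5.86]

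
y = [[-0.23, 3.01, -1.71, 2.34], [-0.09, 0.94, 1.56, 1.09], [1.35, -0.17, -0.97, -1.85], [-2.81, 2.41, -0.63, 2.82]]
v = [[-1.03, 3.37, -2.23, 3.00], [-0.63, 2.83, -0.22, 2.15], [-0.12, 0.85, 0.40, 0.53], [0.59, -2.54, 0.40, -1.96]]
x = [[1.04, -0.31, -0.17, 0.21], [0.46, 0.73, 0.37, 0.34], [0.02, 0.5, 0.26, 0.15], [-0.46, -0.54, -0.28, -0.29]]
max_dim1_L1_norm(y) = 8.67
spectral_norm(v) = 7.02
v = x @ y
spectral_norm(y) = 6.26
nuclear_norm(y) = 11.38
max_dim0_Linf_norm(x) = 1.04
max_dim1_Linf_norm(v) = 3.37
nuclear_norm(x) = 2.53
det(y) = -18.48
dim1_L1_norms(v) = [9.63, 5.83, 1.9, 5.49]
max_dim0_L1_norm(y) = 8.1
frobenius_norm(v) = 7.17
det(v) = -0.00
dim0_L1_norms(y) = [4.48, 6.53, 4.87, 8.1]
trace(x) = 1.74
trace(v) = 0.24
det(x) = -0.00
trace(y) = 2.56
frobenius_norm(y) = 7.09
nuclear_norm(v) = 8.50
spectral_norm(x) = 1.44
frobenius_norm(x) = 1.80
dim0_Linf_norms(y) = [2.81, 3.01, 1.71, 2.82]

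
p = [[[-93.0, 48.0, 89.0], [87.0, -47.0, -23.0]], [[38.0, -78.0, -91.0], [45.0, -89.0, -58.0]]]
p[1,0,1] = -78.0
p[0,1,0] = 87.0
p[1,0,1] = -78.0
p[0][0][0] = -93.0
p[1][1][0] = 45.0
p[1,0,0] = 38.0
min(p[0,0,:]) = -93.0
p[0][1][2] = -23.0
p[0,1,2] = -23.0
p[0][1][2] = -23.0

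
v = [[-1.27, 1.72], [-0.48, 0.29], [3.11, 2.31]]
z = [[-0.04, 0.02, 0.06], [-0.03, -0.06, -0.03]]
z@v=[[0.23, 0.08],  [-0.03, -0.14]]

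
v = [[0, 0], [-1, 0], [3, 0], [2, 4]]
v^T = [[0, -1, 3, 2], [0, 0, 0, 4]]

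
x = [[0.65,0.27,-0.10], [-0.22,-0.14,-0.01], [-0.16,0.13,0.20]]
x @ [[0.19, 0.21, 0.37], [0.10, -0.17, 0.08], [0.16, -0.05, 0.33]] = [[0.13,0.10,0.23], [-0.06,-0.02,-0.10], [0.01,-0.07,0.02]]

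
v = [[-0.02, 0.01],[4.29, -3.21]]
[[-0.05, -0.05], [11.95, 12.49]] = v@[[2.0,2.26], [-1.05,-0.87]]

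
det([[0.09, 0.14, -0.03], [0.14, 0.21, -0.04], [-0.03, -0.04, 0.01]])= -0.000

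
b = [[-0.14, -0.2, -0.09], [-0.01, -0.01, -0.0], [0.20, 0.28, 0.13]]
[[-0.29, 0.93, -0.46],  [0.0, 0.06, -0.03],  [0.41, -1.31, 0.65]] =b @ [[-2.9, -2.38, 3.60], [2.53, -3.61, -0.34], [2.14, 1.37, 0.23]]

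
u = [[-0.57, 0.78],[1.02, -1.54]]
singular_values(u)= [2.08, 0.04]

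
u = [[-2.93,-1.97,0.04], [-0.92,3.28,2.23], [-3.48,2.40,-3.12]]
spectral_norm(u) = 5.47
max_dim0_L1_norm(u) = 7.65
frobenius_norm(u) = 7.53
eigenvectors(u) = [[(0.06+0.4j), (0.06-0.4j), 0.23+0.00j], [(0.27+0.1j), 0.27-0.10j, -0.89+0.00j], [-0.87+0.00j, -0.87-0.00j, -0.39+0.00j]]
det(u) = 66.98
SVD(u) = [[-0.24, 0.55, -0.8], [-0.22, -0.84, -0.50], [-0.94, 0.06, 0.32]] @ diag([5.472553837176401, 4.32256199488869, 2.831344609818764]) @ [[0.77, -0.46, 0.45], [-0.24, -0.85, -0.47], [0.59, 0.25, -0.76]]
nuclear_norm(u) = 12.63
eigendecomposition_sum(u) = [[-1.59+0.94j, (-0.49-0.11j), 0.16+0.82j], [(0.03+1.32j), -0.24+0.27j, (0.57+0.18j)], [-1.53-3.69j, (0.38-1.01j), -1.80+0.10j]] + [[(-1.59-0.94j), (-0.49+0.11j), (0.16-0.82j)], [0.03-1.32j, (-0.24-0.27j), 0.57-0.18j], [(-1.53+3.69j), 0.38+1.01j, -1.80-0.10j]] + [[(0.26+0j), -0.99-0.00j, (-0.29+0j)], [-0.98-0.00j, (3.76+0j), (1.1-0j)], [(-0.43-0j), 1.64+0.00j, 0.48-0.00j]]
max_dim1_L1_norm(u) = 9.0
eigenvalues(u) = [(-3.63+1.31j), (-3.63-1.31j), (4.49+0j)]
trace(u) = -2.77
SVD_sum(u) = [[-1.01, 0.61, -0.59], [-0.94, 0.57, -0.55], [-3.96, 2.38, -2.30]] + [[-0.56, -2.00, -1.11],  [0.86, 3.07, 1.7],  [-0.06, -0.22, -0.12]] + [[-1.35, -0.58, 1.73], [-0.84, -0.36, 1.08], [0.55, 0.23, -0.70]]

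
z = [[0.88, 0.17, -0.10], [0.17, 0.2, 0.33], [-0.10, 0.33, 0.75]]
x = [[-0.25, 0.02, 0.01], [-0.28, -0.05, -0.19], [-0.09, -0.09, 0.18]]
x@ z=[[-0.22, -0.04, 0.04], [-0.24, -0.12, -0.13], [-0.11, 0.03, 0.11]]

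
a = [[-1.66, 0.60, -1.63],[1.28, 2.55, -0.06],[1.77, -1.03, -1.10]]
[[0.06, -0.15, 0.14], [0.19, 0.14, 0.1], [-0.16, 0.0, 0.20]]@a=[[-0.04, -0.49, -0.24],[0.04, 0.37, -0.43],[0.62, -0.3, 0.04]]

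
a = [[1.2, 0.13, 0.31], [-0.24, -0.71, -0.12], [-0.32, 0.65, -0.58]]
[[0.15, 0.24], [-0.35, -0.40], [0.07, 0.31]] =a@[[-0.02, 0.15], [0.44, 0.52], [0.38, -0.04]]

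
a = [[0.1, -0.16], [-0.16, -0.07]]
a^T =[[0.10, -0.16], [-0.16, -0.07]]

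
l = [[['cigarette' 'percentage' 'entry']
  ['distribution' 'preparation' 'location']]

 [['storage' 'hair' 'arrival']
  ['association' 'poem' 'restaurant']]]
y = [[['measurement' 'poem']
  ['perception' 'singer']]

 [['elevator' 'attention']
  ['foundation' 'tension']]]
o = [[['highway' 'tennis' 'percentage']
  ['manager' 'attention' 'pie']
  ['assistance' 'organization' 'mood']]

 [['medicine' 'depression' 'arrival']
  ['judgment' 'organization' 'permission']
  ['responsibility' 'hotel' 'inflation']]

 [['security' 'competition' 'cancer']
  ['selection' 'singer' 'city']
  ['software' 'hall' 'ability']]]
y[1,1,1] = 'tension'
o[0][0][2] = 'percentage'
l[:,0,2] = ['entry', 'arrival']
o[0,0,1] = 'tennis'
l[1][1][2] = 'restaurant'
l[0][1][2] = 'location'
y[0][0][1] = 'poem'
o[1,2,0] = 'responsibility'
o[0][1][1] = 'attention'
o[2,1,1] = 'singer'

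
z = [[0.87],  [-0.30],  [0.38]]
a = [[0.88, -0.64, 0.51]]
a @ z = [[1.15]]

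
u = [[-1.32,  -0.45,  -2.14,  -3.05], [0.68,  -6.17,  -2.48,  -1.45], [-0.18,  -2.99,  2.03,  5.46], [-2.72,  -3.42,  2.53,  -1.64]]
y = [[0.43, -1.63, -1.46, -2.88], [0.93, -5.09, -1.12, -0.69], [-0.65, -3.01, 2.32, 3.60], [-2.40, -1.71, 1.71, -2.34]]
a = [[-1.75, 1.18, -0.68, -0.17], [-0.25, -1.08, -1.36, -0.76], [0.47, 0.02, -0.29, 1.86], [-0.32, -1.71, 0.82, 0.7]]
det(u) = -316.36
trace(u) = -7.10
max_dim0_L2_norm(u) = 7.68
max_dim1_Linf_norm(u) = 6.17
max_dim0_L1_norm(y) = 11.44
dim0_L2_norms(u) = [3.1, 7.68, 4.61, 6.63]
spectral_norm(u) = 7.73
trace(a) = -2.42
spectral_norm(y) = 6.38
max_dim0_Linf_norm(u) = 6.17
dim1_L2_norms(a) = [2.22, 1.91, 1.94, 2.05]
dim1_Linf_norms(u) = [3.05, 6.17, 5.46, 3.42]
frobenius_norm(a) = 4.07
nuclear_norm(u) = 20.68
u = y + a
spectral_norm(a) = 2.69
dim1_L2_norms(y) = [3.64, 5.34, 5.27, 4.13]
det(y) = 10.33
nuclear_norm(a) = 7.90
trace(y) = -4.68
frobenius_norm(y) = 9.31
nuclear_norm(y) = 15.86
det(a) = -13.53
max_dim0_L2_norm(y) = 6.37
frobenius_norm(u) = 11.56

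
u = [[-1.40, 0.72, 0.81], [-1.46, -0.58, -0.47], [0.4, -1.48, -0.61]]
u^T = [[-1.40, -1.46, 0.40], [0.72, -0.58, -1.48], [0.81, -0.47, -0.61]]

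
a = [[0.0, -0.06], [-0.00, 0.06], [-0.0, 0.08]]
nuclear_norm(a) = 0.12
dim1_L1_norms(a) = [0.06, 0.06, 0.08]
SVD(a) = [[0.51, -0.86], [-0.51, -0.31], [-0.69, -0.41]] @ diag([0.116619037896906, 0.0]) @ [[-0.00, -1.00],  [-1.0, -0.00]]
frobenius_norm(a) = 0.12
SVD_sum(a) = [[0.00,-0.06],[0.0,0.06],[0.00,0.08]] + [[0.0, 0.0],  [0.0, 0.0],  [0.00, 0.00]]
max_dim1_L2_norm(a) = 0.08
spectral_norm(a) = 0.12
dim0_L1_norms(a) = [0.0, 0.2]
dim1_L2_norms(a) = [0.06, 0.06, 0.08]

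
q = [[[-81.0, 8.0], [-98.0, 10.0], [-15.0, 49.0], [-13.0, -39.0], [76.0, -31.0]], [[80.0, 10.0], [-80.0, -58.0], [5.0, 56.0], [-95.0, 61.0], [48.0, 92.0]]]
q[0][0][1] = 8.0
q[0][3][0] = -13.0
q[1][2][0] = 5.0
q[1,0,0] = 80.0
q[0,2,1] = 49.0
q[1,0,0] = 80.0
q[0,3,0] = -13.0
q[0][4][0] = 76.0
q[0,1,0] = -98.0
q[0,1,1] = 10.0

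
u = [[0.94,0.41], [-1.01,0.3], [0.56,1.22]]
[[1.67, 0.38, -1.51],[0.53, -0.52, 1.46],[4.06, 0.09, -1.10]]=u @ [[0.41, 0.47, -1.51], [3.14, -0.14, -0.21]]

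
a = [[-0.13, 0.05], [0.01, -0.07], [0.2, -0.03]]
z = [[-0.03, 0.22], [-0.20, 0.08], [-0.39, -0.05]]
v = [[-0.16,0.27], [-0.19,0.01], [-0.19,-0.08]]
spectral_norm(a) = 0.25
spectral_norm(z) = 0.44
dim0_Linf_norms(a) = [0.2, 0.07]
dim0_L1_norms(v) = [0.54, 0.36]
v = a + z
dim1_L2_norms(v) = [0.31, 0.19, 0.21]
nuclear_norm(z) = 0.68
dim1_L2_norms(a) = [0.14, 0.07, 0.2]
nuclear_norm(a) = 0.32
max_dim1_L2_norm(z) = 0.39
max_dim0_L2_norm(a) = 0.24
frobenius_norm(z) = 0.50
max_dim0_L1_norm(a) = 0.34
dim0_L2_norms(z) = [0.44, 0.24]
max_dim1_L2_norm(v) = 0.31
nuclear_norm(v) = 0.59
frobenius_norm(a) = 0.26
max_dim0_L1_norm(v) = 0.54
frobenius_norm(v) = 0.42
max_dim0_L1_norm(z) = 0.62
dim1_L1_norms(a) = [0.18, 0.08, 0.23]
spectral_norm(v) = 0.35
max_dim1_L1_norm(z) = 0.44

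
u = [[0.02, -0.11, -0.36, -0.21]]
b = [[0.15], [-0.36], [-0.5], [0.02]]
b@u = [[0.00, -0.02, -0.05, -0.03],[-0.01, 0.04, 0.13, 0.08],[-0.01, 0.06, 0.18, 0.1],[0.0, -0.00, -0.01, -0.00]]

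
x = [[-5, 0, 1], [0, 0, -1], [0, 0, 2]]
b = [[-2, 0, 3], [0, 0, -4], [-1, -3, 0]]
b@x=[[10, 0, 4], [0, 0, -8], [5, 0, 2]]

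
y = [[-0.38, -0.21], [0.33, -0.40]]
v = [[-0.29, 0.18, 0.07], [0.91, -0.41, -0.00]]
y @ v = [[-0.08, 0.02, -0.03], [-0.46, 0.22, 0.02]]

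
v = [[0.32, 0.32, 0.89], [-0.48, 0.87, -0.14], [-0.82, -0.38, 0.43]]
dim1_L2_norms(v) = [1.0, 1.0, 1.0]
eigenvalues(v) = [(0.31+0.95j), (0.31-0.95j), (1+0j)]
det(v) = 1.00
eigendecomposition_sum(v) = [[(0.15+0.47j), (0.22-0.01j), 0.42-0.16j], [-0.18+0.12j, (0.03+0.09j), (0.12+0.16j)], [(-0.44+0.11j), -0.00+0.20j, (0.13+0.39j)]] + [[0.15-0.47j, (0.22+0.01j), (0.42+0.16j)], [(-0.18-0.12j), 0.03-0.09j, 0.12-0.16j], [(-0.44-0.11j), -0.00-0.20j, (0.13-0.39j)]] + [[(0.02+0j),(-0.11+0j),0.05+0.00j],  [(-0.12-0j),0.81-0.00j,(-0.38-0j)],  [(0.05+0j),(-0.38+0j),0.18+0.00j]]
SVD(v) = [[-0.03, -0.30, 0.95],[0.91, -0.39, -0.1],[0.40, 0.87, 0.29]] @ diag([1.0040573977460248, 1.000441569973463, 0.99824115678553]) @ [[-0.78, 0.63, 0.02],[-0.62, -0.77, 0.16],[0.11, 0.11, 0.99]]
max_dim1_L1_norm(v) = 1.63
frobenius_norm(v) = 1.73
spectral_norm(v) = 1.00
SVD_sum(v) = [[0.02, -0.02, -0.0], [-0.71, 0.58, 0.02], [-0.32, 0.26, 0.01]] + [[0.19, 0.23, -0.05], [0.24, 0.3, -0.06], [-0.54, -0.67, 0.14]] + [[0.11, 0.11, 0.94], [-0.01, -0.01, -0.09], [0.03, 0.03, 0.28]]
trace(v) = 1.62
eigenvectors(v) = [[(0.7+0j), 0.70-0.00j, (0.12+0j)], [0.08+0.30j, 0.08-0.30j, (-0.9+0j)], [-0.04+0.64j, (-0.04-0.64j), (0.42+0j)]]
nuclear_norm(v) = 3.00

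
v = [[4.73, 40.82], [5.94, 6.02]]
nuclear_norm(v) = 46.78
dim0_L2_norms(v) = [7.59, 41.26]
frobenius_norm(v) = 41.95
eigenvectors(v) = [[-0.94, -0.93], [0.34, -0.37]]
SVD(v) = [[-0.99,-0.16], [-0.16,0.99]] @ diag([41.63839464338011, 5.1393960269796874]) @ [[-0.14, -0.99],[0.99, -0.14]]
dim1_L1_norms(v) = [45.55, 11.96]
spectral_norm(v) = 41.64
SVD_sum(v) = [[5.56,  40.71],[0.92,  6.71]] + [[-0.83, 0.11], [5.02, -0.69]]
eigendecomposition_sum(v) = [[-5.32, 13.37], [1.95, -4.89]] + [[10.05, 27.45],  [3.99, 10.91]]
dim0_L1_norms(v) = [10.67, 46.84]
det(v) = -214.00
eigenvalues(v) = [-10.21, 20.96]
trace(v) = 10.75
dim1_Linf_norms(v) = [40.82, 6.02]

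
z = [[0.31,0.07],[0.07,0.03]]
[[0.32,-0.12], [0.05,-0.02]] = z @ [[1.46, -0.54], [-1.85, 0.69]]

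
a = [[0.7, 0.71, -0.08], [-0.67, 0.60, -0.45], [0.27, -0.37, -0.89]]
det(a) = -1.01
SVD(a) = [[-0.42,0.45,-0.79], [0.9,0.13,-0.41], [-0.09,-0.89,-0.46]] @ diag([1.007428296815297, 1.001747257880326, 0.9976926671601212]) @ [[-0.92, 0.27, -0.29], [-0.01, 0.72, 0.7], [-0.40, -0.64, 0.66]]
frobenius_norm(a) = 1.74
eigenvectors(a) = [[0.70+0.00j, (0.7-0j), (-0.06+0j)], [0.01+0.69j, 0.01-0.69j, 0.25+0.00j], [0.04-0.18j, 0.04+0.18j, 0.97+0.00j]]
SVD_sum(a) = [[0.39, -0.12, 0.13], [-0.83, 0.25, -0.27], [0.08, -0.02, 0.03]] + [[-0.01, 0.32, 0.31], [-0.0, 0.09, 0.09], [0.01, -0.64, -0.62]] + [[0.31,0.50,-0.52], [0.16,0.26,-0.27], [0.18,0.29,-0.30]]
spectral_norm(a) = 1.01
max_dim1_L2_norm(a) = 1.01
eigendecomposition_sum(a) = [[(0.35+0.36j), (0.35-0.33j), -0.07+0.11j], [(-0.34+0.35j), (0.33+0.33j), -0.11-0.06j], [0.11-0.07j, (-0.06-0.11j), 0.02+0.02j]] + [[(0.35-0.36j), 0.35+0.33j, -0.07-0.11j],[(-0.34-0.35j), (0.33-0.33j), (-0.11+0.06j)],[(0.11+0.07j), -0.06+0.11j, (0.02-0.02j)]] + [[-0.00-0.00j, (0.01+0j), 0.06+0.00j], [(0.01+0j), (-0.06-0j), -0.24-0.00j], [(0.05+0j), (-0.24-0j), (-0.94-0j)]]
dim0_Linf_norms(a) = [0.7, 0.71, 0.89]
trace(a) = 0.41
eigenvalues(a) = [(0.71+0.71j), (0.71-0.71j), (-1+0j)]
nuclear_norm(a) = 3.01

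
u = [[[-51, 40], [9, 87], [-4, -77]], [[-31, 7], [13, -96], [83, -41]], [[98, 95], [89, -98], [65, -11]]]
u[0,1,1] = 87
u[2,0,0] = 98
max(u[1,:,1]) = 7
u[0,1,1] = 87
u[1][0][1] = 7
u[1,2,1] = -41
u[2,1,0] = 89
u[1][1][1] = -96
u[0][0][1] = 40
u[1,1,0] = 13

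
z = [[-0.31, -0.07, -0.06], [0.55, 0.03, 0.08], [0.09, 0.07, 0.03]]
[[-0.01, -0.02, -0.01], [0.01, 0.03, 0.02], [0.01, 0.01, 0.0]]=z @ [[0.01, 0.05, 0.06], [0.17, 0.02, 0.02], [-0.02, 0.05, -0.15]]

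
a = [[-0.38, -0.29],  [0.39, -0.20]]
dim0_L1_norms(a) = [0.77, 0.49]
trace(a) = -0.58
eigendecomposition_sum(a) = [[-0.19+0.12j, (-0.15-0.13j)], [0.20+0.17j, -0.10+0.20j]] + [[-0.19-0.12j, (-0.14+0.13j)], [0.20-0.17j, (-0.1-0.2j)]]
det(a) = 0.19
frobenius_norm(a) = 0.65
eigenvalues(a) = [(-0.29+0.32j), (-0.29-0.32j)]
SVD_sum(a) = [[-0.42,-0.08],[0.34,0.06]] + [[0.04,-0.21], [0.05,-0.26]]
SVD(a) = [[-0.77,0.63], [0.63,0.77]] @ diag([0.5498343608399566, 0.3439217580202166]) @ [[0.98, 0.18], [0.18, -0.98]]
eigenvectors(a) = [[(0.17-0.63j), 0.17+0.63j], [(-0.76+0j), -0.76-0.00j]]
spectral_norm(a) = 0.55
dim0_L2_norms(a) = [0.54, 0.35]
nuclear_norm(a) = 0.89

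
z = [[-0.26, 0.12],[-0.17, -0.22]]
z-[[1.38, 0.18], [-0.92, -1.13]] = [[-1.64, -0.06],[0.75, 0.91]]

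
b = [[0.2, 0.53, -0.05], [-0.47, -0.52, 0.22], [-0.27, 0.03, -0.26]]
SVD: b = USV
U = [[-0.6,-0.15,-0.79], [0.8,-0.01,-0.61], [0.08,-0.99,0.12]]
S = [0.91, 0.37, 0.19]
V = [[-0.57, -0.8, 0.2], [0.65, -0.28, 0.71], [0.51, -0.53, -0.68]]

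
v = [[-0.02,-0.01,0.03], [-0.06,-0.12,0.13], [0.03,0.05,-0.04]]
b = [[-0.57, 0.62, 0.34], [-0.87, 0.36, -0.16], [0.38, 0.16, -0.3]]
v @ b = [[0.03, -0.01, -0.01], [0.19, -0.06, -0.04], [-0.08, 0.03, 0.01]]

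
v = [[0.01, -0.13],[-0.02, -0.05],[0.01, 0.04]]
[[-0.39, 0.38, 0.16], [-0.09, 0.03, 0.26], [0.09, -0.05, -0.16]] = v @ [[-2.56, 4.79, -8.23], [2.78, -2.57, -1.85]]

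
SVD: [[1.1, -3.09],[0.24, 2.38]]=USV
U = [[-0.82, 0.58], [0.58, 0.82]]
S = [3.97, 0.85]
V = [[-0.19,0.98],[0.98,0.19]]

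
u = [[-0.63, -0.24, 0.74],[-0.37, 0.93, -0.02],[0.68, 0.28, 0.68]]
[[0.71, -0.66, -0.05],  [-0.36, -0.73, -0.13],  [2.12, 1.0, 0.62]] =u@[[1.12, 1.37, 0.5], [0.1, -0.24, 0.07], [1.95, 0.20, 0.38]]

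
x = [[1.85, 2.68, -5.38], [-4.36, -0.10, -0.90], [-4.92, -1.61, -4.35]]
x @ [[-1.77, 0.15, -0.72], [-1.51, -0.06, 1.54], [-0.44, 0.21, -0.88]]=[[-4.95, -1.01, 7.53], [8.26, -0.84, 3.78], [13.05, -1.55, 4.89]]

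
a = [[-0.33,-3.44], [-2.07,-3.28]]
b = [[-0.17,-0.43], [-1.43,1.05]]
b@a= [[0.95, 2.00],[-1.70, 1.48]]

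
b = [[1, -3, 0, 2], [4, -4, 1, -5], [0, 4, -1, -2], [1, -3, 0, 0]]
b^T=[[1, 4, 0, 1], [-3, -4, 4, -3], [0, 1, -1, 0], [2, -5, -2, 0]]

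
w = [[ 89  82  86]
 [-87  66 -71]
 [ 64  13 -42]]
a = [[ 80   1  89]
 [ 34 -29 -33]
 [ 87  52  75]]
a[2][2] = 75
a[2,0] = 87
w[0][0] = 89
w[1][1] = 66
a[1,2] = -33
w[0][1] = 82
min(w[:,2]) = -71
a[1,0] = 34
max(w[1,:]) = 66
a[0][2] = 89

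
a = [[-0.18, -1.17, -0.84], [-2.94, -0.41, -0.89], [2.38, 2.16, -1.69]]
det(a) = 12.34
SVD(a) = [[-0.14, -0.15, 0.98], [-0.60, -0.77, -0.2], [0.79, -0.62, 0.02]] @ diag([4.282791925795485, 2.2001721950011706, 1.3090972586804703]) @ [[0.86, 0.49, -0.16],[0.38, -0.38, 0.84],[0.35, -0.78, -0.51]]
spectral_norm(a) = 4.28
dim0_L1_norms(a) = [5.5, 3.74, 3.42]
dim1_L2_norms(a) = [1.45, 3.1, 3.63]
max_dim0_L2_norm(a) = 3.79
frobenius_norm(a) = 4.99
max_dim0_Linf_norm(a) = 2.94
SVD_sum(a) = [[-0.51, -0.29, 0.09], [-2.21, -1.27, 0.41], [2.88, 1.66, -0.53]] + [[-0.12, 0.13, -0.28], [-0.64, 0.65, -1.43], [-0.51, 0.52, -1.15]] + [[0.45, -1.00, -0.66], [-0.09, 0.21, 0.14], [0.01, -0.02, -0.01]]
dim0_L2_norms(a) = [3.79, 2.49, 2.09]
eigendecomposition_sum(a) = [[(0.82-0j),(-0.55+0j),-0.06-0.00j],  [-1.14+0.00j,0.76-0.00j,0.09+0.00j],  [-0.15+0.00j,0.10-0.00j,0.01+0.00j]] + [[(-0.5+0.45j), (-0.31+0.36j), (-0.39-0.3j)], [-0.90+0.51j, -0.58+0.45j, -0.49-0.58j], [1.27+1.42j, (1.03+0.88j), (-0.85+1.1j)]] + [[(-0.5-0.45j),(-0.31-0.36j),-0.39+0.30j], [(-0.9-0.51j),-0.58-0.45j,-0.49+0.58j], [1.27-1.42j,1.03-0.88j,-0.85-1.10j]]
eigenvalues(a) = [(1.6+0j), (-1.94+1.99j), (-1.94-1.99j)]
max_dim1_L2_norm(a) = 3.63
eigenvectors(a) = [[(0.58+0j), -0.00+0.30j, (-0-0.3j)],  [-0.81+0.00j, -0.10+0.45j, (-0.1-0.45j)],  [-0.11+0.00j, (0.84+0j), 0.84-0.00j]]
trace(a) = -2.28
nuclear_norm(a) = 7.79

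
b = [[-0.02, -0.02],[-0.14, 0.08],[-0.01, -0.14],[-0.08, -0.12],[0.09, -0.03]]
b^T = [[-0.02, -0.14, -0.01, -0.08, 0.09], [-0.02, 0.08, -0.14, -0.12, -0.03]]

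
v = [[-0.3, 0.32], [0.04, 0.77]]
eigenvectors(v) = [[-1.0, -0.28], [0.04, -0.96]]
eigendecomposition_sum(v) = [[-0.31, 0.09], [0.01, -0.00]] + [[0.01, 0.23], [0.03, 0.77]]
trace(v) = 0.47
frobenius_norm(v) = 0.89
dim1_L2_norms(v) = [0.44, 0.77]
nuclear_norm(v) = 1.13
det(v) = -0.24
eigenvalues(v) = [-0.31, 0.78]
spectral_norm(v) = 0.84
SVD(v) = [[0.42, 0.91], [0.91, -0.42]] @ diag([0.8380103641476646, 0.2909271894840674]) @ [[-0.11, 0.99], [-0.99, -0.11]]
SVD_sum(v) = [[-0.04, 0.35], [-0.08, 0.76]] + [[-0.26, -0.03], [0.12, 0.01]]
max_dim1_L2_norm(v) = 0.77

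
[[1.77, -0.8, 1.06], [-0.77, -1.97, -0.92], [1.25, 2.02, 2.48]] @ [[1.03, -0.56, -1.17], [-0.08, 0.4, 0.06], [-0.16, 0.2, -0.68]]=[[1.72,-1.1,-2.84], [-0.49,-0.54,1.41], [0.73,0.60,-3.03]]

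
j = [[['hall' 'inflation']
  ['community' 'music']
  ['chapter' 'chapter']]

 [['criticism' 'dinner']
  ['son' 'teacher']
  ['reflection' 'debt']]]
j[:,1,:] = [['community', 'music'], ['son', 'teacher']]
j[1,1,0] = 'son'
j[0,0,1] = 'inflation'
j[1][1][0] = 'son'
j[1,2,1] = 'debt'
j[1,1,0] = 'son'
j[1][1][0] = 'son'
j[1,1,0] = 'son'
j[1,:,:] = [['criticism', 'dinner'], ['son', 'teacher'], ['reflection', 'debt']]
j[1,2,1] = 'debt'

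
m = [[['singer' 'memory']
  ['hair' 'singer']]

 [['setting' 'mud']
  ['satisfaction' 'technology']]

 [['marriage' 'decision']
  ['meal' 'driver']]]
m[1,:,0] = ['setting', 'satisfaction']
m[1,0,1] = 'mud'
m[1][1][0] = 'satisfaction'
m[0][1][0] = 'hair'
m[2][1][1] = 'driver'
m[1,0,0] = 'setting'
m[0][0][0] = 'singer'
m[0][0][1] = 'memory'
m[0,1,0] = 'hair'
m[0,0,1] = 'memory'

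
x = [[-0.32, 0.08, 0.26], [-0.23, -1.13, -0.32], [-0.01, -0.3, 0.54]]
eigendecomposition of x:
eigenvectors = [[0.15, -0.96, 0.25],[-0.97, 0.26, -0.21],[-0.17, 0.07, 0.95]]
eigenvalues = [-1.15, -0.36, 0.6]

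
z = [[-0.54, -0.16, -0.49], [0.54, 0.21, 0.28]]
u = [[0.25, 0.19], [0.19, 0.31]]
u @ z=[[-0.03, -0.00, -0.07], [0.06, 0.03, -0.01]]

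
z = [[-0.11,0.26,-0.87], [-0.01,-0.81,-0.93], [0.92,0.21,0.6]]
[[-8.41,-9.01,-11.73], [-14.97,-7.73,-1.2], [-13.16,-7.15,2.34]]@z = [[-9.78, 2.65, 8.66], [0.62, 2.12, 19.49], [3.67, 2.86, 19.50]]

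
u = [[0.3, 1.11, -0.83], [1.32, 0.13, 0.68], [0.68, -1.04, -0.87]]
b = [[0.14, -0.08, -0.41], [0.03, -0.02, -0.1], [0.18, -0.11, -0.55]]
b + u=[[0.44, 1.03, -1.24], [1.35, 0.11, 0.58], [0.86, -1.15, -1.42]]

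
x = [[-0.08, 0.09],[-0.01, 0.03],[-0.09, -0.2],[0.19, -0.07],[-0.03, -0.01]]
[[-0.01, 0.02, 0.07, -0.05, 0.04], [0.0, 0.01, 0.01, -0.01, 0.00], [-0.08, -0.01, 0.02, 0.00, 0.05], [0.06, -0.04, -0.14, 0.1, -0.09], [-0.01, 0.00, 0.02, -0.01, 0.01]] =x @[[0.40,-0.15,-0.66,0.43,-0.48], [0.22,0.13,0.2,-0.21,-0.02]]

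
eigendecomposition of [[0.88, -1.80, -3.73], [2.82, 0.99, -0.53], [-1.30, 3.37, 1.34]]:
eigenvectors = [[(0.59+0j),  -0.63+0.00j,  (-0.63-0j)], [-0.44+0.00j,  (-0.31+0.49j),  -0.31-0.49j], [(0.67+0j),  0.44+0.27j,  0.44-0.27j]]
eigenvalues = [(-2.01+0j), (2.61+3.01j), (2.61-3.01j)]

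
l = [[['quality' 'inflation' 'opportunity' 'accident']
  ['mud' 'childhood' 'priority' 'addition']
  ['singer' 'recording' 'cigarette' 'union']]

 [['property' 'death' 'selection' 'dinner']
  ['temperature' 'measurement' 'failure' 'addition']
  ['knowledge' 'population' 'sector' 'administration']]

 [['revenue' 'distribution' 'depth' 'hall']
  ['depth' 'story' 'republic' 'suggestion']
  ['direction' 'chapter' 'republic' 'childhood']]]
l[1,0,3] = 'dinner'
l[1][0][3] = 'dinner'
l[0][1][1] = 'childhood'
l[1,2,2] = 'sector'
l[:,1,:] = [['mud', 'childhood', 'priority', 'addition'], ['temperature', 'measurement', 'failure', 'addition'], ['depth', 'story', 'republic', 'suggestion']]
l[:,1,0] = ['mud', 'temperature', 'depth']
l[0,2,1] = 'recording'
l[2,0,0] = 'revenue'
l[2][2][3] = 'childhood'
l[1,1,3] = 'addition'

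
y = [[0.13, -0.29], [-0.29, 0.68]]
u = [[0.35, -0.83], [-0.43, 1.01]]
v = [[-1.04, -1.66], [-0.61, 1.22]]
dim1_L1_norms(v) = [2.7, 1.83]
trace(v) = 0.18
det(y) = 0.00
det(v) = -2.28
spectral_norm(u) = 1.42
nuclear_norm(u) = 1.42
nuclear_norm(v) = 3.20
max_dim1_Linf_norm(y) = 0.68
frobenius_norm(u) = 1.42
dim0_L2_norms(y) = [0.32, 0.74]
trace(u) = 1.36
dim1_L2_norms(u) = [0.9, 1.1]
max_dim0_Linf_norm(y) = 0.68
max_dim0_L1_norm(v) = 2.88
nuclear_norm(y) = 0.81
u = v @ y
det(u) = -0.00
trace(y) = 0.81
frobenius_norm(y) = 0.80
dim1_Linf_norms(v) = [1.66, 1.22]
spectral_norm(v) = 2.13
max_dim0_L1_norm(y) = 0.97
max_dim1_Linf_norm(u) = 1.01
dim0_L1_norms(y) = [0.42, 0.97]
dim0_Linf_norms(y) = [0.29, 0.68]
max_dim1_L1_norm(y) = 0.97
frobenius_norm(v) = 2.39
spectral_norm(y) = 0.80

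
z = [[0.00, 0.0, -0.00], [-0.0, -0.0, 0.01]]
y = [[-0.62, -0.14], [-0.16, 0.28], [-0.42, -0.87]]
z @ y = [[0.0, 0.00], [-0.00, -0.01]]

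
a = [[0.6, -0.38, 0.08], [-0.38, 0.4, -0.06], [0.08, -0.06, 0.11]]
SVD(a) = [[-0.79,-0.59,-0.18], [0.61,-0.8,-0.03], [-0.12,-0.13,0.98]] @ diag([0.9055061007170593, 0.10723814900716003, 0.09725575027578073]) @ [[-0.79, 0.61, -0.12], [-0.59, -0.8, -0.13], [-0.18, -0.03, 0.98]]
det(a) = 0.01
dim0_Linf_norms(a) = [0.6, 0.4, 0.11]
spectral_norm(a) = 0.91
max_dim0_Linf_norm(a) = 0.6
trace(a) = 1.11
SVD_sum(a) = [[0.56, -0.43, 0.09],[-0.43, 0.33, -0.07],[0.09, -0.07, 0.01]] + [[0.04, 0.05, 0.01],[0.05, 0.07, 0.01],[0.01, 0.01, 0.00]] + [[0.00, 0.00, -0.02], [0.00, 0.0, -0.0], [-0.02, -0.0, 0.09]]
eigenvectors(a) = [[-0.79, 0.59, -0.18], [0.61, 0.80, -0.03], [-0.12, 0.13, 0.98]]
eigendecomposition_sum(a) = [[0.56, -0.43, 0.09], [-0.43, 0.33, -0.07], [0.09, -0.07, 0.01]] + [[0.04, 0.05, 0.01], [0.05, 0.07, 0.01], [0.01, 0.01, 0.0]] + [[0.00, 0.00, -0.02], [0.0, 0.0, -0.00], [-0.02, -0.0, 0.09]]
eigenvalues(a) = [0.91, 0.11, 0.1]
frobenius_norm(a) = 0.92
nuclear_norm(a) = 1.11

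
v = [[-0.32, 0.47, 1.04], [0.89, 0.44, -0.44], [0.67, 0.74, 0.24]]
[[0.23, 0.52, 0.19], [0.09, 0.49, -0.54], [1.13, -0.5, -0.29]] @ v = [[0.52, 0.48, 0.06], [0.05, -0.14, -0.25], [-1.0, 0.10, 1.33]]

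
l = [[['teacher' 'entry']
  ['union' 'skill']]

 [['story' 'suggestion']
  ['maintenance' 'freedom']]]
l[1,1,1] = 'freedom'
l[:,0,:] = [['teacher', 'entry'], ['story', 'suggestion']]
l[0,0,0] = 'teacher'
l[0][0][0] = 'teacher'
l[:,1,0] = ['union', 'maintenance']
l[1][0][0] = 'story'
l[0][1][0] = 'union'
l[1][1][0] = 'maintenance'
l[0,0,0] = 'teacher'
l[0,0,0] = 'teacher'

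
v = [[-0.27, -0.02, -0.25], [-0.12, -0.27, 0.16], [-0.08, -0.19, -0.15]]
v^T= [[-0.27, -0.12, -0.08], [-0.02, -0.27, -0.19], [-0.25, 0.16, -0.15]]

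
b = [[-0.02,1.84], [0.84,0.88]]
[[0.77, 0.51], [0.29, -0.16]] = b@[[-0.1, -0.47], [0.42, 0.27]]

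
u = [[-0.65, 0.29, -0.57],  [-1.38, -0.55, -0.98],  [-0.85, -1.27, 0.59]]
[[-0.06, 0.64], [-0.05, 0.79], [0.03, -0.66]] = u @ [[0.06, -0.23], [-0.06, 0.36], [-0.0, -0.68]]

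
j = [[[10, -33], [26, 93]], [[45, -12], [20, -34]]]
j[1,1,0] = 20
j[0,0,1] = -33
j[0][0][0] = 10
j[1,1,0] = 20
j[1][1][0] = 20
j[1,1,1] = -34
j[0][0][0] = 10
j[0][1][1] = 93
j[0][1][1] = 93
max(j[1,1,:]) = 20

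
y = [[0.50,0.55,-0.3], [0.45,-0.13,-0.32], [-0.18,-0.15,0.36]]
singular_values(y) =[0.96, 0.43, 0.19]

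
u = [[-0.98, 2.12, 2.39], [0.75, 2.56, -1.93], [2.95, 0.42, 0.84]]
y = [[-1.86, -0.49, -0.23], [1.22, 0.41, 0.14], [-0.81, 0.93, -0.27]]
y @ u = [[0.78, -5.29, -3.69], [-0.48, 3.69, 2.24], [0.69, 0.55, -3.96]]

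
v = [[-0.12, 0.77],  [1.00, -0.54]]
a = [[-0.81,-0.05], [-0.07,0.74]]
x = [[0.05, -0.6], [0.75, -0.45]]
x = a @ v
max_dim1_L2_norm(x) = 0.87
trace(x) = -0.40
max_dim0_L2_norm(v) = 1.01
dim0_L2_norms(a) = [0.81, 0.74]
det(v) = -0.71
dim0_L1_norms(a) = [0.88, 0.79]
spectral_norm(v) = 1.26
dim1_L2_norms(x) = [0.6, 0.87]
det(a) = -0.60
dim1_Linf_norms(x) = [0.6, 0.75]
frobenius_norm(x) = 1.06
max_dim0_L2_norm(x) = 0.75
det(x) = 0.43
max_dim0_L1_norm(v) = 1.31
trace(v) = -0.66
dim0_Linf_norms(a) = [0.81, 0.74]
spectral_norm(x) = 0.97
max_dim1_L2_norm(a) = 0.81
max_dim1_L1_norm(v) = 1.54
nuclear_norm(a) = 1.55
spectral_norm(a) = 0.81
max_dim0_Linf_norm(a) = 0.81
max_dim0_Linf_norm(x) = 0.75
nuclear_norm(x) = 1.41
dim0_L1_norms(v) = [1.12, 1.31]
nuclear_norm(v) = 1.82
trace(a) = -0.07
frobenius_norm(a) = 1.10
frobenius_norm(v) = 1.38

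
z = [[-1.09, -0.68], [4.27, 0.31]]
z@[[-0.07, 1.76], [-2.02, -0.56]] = [[1.45, -1.54], [-0.93, 7.34]]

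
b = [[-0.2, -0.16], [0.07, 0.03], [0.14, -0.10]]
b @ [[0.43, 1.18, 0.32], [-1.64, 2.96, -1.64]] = [[0.18, -0.71, 0.2], [-0.02, 0.17, -0.03], [0.22, -0.13, 0.21]]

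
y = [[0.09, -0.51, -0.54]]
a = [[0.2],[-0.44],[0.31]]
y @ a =[[0.08]]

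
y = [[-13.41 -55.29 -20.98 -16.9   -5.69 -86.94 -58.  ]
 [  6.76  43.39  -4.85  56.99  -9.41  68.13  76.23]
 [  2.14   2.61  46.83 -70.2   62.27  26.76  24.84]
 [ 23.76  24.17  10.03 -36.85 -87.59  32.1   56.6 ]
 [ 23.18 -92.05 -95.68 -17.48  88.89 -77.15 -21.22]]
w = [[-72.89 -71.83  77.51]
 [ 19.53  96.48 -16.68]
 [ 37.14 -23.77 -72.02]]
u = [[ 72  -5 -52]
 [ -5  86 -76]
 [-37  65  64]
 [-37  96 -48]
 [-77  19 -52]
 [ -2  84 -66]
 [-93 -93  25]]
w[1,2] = -16.68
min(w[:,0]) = -72.89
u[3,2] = -48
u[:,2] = [-52, -76, 64, -48, -52, -66, 25]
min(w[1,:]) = -16.68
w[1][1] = 96.48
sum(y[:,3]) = -84.44000000000001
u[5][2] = -66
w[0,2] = 77.51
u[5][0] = -2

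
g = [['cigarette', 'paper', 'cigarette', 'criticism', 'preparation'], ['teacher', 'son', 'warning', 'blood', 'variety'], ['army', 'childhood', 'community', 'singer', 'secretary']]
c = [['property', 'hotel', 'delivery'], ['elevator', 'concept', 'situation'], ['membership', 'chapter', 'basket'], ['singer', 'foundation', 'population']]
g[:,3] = ['criticism', 'blood', 'singer']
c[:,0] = ['property', 'elevator', 'membership', 'singer']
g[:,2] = ['cigarette', 'warning', 'community']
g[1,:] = ['teacher', 'son', 'warning', 'blood', 'variety']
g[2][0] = 'army'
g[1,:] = ['teacher', 'son', 'warning', 'blood', 'variety']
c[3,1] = 'foundation'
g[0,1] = 'paper'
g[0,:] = ['cigarette', 'paper', 'cigarette', 'criticism', 'preparation']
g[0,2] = 'cigarette'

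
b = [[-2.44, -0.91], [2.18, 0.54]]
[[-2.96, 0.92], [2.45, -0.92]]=b @[[0.95, -0.51], [0.71, 0.36]]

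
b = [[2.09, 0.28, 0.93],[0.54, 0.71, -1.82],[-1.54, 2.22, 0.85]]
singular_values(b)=[3.0, 2.22, 1.88]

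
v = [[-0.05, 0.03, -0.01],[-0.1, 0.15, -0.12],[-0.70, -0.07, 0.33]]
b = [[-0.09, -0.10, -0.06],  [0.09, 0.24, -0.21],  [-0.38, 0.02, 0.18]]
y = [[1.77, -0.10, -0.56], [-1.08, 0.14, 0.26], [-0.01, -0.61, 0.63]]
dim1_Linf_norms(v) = [0.05, 0.15, 0.7]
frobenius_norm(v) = 0.81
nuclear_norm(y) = 3.04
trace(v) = 0.43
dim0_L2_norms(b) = [0.4, 0.26, 0.28]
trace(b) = 0.33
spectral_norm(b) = 0.47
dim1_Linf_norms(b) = [0.1, 0.24, 0.38]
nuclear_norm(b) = 0.87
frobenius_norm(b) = 0.56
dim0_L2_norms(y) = [2.07, 0.63, 0.88]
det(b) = -0.02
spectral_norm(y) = 2.17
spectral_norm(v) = 0.78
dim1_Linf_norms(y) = [1.77, 1.08, 0.63]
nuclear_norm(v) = 1.00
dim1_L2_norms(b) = [0.15, 0.33, 0.42]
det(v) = 0.00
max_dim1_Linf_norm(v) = 0.7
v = b @ y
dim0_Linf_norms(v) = [0.7, 0.15, 0.33]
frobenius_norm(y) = 2.34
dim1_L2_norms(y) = [1.86, 1.12, 0.88]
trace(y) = 2.54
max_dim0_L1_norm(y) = 2.86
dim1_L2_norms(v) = [0.06, 0.22, 0.78]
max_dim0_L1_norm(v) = 0.85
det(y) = -0.00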